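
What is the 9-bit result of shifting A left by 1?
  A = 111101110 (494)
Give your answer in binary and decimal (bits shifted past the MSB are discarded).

Shift left by 1: drop the top 1 bit(s), append 1 zero(s) on the right.
  111101110  ->  discard [1], keep [11101110], append 0
= 111011100

Answer: 111011100 (476)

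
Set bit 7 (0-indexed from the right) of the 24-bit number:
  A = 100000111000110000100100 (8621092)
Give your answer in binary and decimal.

Mask = 1 << 7 = 000000000000000010000000
Bit 7 of A is 0, so OR-ing with the mask flips it to 1.
  100000111000110000100100
| 000000000000000010000000
--------------------------
  100000111000110010100100

Answer: 100000111000110010100100 (8621220)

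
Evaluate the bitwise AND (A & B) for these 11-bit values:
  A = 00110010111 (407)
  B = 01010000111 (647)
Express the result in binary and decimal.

Apply & to each column (1 only where both bits are 1):
  00110010111
& 01010000111
-------------
  00010000111

Answer: 00010000111 (135)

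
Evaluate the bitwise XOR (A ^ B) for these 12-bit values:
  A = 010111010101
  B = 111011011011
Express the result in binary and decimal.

Apply ^ to each column (1 where bits differ):
  010111010101
^ 111011011011
--------------
  101100001110

Answer: 101100001110 (2830)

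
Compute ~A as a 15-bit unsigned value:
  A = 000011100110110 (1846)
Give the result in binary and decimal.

Flip each bit (0->1, 1->0):
  000011100110110
  111100011001001

Answer: 111100011001001 (30921)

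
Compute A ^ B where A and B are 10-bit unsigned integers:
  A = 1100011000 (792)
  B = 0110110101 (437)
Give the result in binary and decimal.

Apply ^ to each column (1 where bits differ):
  1100011000
^ 0110110101
------------
  1010101101

Answer: 1010101101 (685)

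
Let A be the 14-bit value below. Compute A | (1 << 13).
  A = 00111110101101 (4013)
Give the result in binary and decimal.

Mask = 1 << 13 = 10000000000000
Bit 13 of A is 0, so OR-ing with the mask flips it to 1.
  00111110101101
| 10000000000000
----------------
  10111110101101

Answer: 10111110101101 (12205)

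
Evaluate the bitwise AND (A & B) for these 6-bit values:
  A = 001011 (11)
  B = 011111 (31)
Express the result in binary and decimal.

Apply & to each column (1 only where both bits are 1):
  001011
& 011111
--------
  001011

Answer: 001011 (11)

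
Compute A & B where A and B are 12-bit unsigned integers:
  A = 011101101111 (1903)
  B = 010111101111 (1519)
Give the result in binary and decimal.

Apply & to each column (1 only where both bits are 1):
  011101101111
& 010111101111
--------------
  010101101111

Answer: 010101101111 (1391)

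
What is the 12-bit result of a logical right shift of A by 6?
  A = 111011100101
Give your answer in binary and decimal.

Logical shift right by 6: drop the bottom 6 bit(s), prepend 6 zero(s) on the left.
  111011100101  ->  keep [111011], discard [100101], prepend 000000
= 000000111011

Answer: 000000111011 (59)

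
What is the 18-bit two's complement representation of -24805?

1. Binary of +24805:  000110000011100101
2. Invert bits:     111001111100011010
3. Add 1:           111001111100011011

Answer: 111001111100011011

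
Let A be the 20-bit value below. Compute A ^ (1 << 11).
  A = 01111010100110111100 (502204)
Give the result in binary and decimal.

Mask = 1 << 11 = 00000000100000000000
Bit 11 of A is 1; XOR with the mask flips it to 0.
  01111010100110111100
^ 00000000100000000000
----------------------
  01111010000110111100

Answer: 01111010000110111100 (500156)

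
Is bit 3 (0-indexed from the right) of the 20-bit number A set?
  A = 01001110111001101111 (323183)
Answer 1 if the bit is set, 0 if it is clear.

Bit 3 is the 4th from the right.
  01001110111001101111
                  ^
That bit is 1.

Answer: 1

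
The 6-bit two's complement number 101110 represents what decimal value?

MSB is 1, so the value is negative. Find the magnitude:
1. Invert bits:  010001
2. Add 1:        010010  = 18
3. Apply sign:   -18

Answer: -18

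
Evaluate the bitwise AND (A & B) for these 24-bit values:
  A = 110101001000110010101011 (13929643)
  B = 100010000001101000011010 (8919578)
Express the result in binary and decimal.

Apply & to each column (1 only where both bits are 1):
  110101001000110010101011
& 100010000001101000011010
--------------------------
  100000000000100000001010

Answer: 100000000000100000001010 (8390666)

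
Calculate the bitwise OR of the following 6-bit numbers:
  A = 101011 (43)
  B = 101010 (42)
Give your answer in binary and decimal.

Apply | to each column (1 where either bit is 1):
  101011
| 101010
--------
  101011

Answer: 101011 (43)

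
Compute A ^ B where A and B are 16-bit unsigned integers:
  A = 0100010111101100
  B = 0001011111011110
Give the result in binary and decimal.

Apply ^ to each column (1 where bits differ):
  0100010111101100
^ 0001011111011110
------------------
  0101001000110010

Answer: 0101001000110010 (21042)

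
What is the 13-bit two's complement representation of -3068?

1. Binary of +3068:  0101111111100
2. Invert bits:     1010000000011
3. Add 1:           1010000000100

Answer: 1010000000100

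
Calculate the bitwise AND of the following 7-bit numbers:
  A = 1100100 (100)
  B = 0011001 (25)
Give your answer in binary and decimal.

Apply & to each column (1 only where both bits are 1):
  1100100
& 0011001
---------
  0000000

Answer: 0000000 (0)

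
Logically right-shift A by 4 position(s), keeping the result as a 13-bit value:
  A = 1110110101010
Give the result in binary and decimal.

Logical shift right by 4: drop the bottom 4 bit(s), prepend 4 zero(s) on the left.
  1110110101010  ->  keep [111011010], discard [1010], prepend 0000
= 0000111011010

Answer: 0000111011010 (474)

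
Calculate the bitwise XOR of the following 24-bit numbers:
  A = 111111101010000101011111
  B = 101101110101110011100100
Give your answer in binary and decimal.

Apply ^ to each column (1 where bits differ):
  111111101010000101011111
^ 101101110101110011100100
--------------------------
  010010011111110110111011

Answer: 010010011111110110111011 (4849083)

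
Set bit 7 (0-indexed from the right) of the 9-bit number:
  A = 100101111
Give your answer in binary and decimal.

Mask = 1 << 7 = 010000000
Bit 7 of A is 0, so OR-ing with the mask flips it to 1.
  100101111
| 010000000
-----------
  110101111

Answer: 110101111 (431)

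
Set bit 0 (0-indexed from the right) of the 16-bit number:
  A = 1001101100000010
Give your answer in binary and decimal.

Mask = 1 << 0 = 0000000000000001
Bit 0 of A is 0, so OR-ing with the mask flips it to 1.
  1001101100000010
| 0000000000000001
------------------
  1001101100000011

Answer: 1001101100000011 (39683)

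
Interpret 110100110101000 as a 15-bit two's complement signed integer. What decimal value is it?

MSB is 1, so the value is negative. Find the magnitude:
1. Invert bits:  001011001010111
2. Add 1:        001011001011000  = 5720
3. Apply sign:   -5720

Answer: -5720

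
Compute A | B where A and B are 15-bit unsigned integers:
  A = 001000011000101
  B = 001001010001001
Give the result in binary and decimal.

Apply | to each column (1 where either bit is 1):
  001000011000101
| 001001010001001
-----------------
  001001011001101

Answer: 001001011001101 (4813)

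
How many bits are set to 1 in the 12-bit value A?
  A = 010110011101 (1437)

010110011101
1-bits at positions (from bit 0 = LSB): 0, 2, 3, 4, 7, 8, 10
Count = 7

Answer: 7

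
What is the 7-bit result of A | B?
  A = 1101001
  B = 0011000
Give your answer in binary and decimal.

Apply | to each column (1 where either bit is 1):
  1101001
| 0011000
---------
  1111001

Answer: 1111001 (121)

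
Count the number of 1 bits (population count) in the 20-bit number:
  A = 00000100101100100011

00000100101100100011
1-bits at positions (from bit 0 = LSB): 0, 1, 5, 8, 9, 11, 14
Count = 7

Answer: 7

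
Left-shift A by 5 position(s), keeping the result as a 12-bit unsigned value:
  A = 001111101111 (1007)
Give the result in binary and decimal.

Shift left by 5: drop the top 5 bit(s), append 5 zero(s) on the right.
  001111101111  ->  discard [00111], keep [1101111], append 00000
= 110111100000

Answer: 110111100000 (3552)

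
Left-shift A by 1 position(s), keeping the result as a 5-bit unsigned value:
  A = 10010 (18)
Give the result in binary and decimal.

Shift left by 1: drop the top 1 bit(s), append 1 zero(s) on the right.
  10010  ->  discard [1], keep [0010], append 0
= 00100

Answer: 00100 (4)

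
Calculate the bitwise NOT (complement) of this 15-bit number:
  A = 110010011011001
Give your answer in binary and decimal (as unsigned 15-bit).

Flip each bit (0->1, 1->0):
  110010011011001
  001101100100110

Answer: 001101100100110 (6950)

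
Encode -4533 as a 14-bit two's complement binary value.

1. Binary of +4533:  01000110110101
2. Invert bits:     10111001001010
3. Add 1:           10111001001011

Answer: 10111001001011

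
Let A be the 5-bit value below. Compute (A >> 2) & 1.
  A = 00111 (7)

Bit 2 is the 3rd from the right.
  00111
    ^
That bit is 1.

Answer: 1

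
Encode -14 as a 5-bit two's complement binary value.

1. Binary of +14:  01110
2. Invert bits:     10001
3. Add 1:           10010

Answer: 10010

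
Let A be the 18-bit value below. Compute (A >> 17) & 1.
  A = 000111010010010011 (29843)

Bit 17 is the 18th from the right.
  000111010010010011
  ^
That bit is 0.

Answer: 0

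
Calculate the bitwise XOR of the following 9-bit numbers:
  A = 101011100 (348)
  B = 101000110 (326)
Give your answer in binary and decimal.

Apply ^ to each column (1 where bits differ):
  101011100
^ 101000110
-----------
  000011010

Answer: 000011010 (26)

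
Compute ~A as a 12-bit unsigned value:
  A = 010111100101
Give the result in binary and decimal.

Flip each bit (0->1, 1->0):
  010111100101
  101000011010

Answer: 101000011010 (2586)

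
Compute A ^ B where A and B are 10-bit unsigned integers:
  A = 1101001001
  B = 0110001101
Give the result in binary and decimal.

Apply ^ to each column (1 where bits differ):
  1101001001
^ 0110001101
------------
  1011000100

Answer: 1011000100 (708)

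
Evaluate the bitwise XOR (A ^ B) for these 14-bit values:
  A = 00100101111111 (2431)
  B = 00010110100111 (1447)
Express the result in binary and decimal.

Apply ^ to each column (1 where bits differ):
  00100101111111
^ 00010110100111
----------------
  00110011011000

Answer: 00110011011000 (3288)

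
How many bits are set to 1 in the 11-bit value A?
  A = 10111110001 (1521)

10111110001
1-bits at positions (from bit 0 = LSB): 0, 4, 5, 6, 7, 8, 10
Count = 7

Answer: 7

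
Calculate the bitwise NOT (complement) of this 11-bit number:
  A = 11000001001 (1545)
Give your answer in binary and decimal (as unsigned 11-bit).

Flip each bit (0->1, 1->0):
  11000001001
  00111110110

Answer: 00111110110 (502)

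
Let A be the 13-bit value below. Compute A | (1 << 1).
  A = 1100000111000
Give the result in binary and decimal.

Mask = 1 << 1 = 0000000000010
Bit 1 of A is 0, so OR-ing with the mask flips it to 1.
  1100000111000
| 0000000000010
---------------
  1100000111010

Answer: 1100000111010 (6202)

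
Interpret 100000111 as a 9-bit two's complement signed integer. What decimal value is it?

MSB is 1, so the value is negative. Find the magnitude:
1. Invert bits:  011111000
2. Add 1:        011111001  = 249
3. Apply sign:   -249

Answer: -249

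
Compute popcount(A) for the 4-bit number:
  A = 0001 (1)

0001
1-bits at positions (from bit 0 = LSB): 0
Count = 1

Answer: 1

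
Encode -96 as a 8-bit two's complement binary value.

1. Binary of +96:  01100000
2. Invert bits:     10011111
3. Add 1:           10100000

Answer: 10100000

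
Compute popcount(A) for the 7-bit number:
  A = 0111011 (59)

0111011
1-bits at positions (from bit 0 = LSB): 0, 1, 3, 4, 5
Count = 5

Answer: 5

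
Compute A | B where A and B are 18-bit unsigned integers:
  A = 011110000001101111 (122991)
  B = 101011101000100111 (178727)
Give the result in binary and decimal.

Apply | to each column (1 where either bit is 1):
  011110000001101111
| 101011101000100111
--------------------
  111111101001101111

Answer: 111111101001101111 (260719)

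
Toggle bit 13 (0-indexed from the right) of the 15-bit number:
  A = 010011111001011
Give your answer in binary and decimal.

Mask = 1 << 13 = 010000000000000
Bit 13 of A is 1; XOR with the mask flips it to 0.
  010011111001011
^ 010000000000000
-----------------
  000011111001011

Answer: 000011111001011 (1995)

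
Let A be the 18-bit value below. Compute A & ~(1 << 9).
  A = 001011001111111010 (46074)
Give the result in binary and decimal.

Mask = ~(1 << 9) = 111111110111111111
Bit 9 of A is 1, so AND-ing with the mask clears it to 0.
  001011001111111010
& 111111110111111111
--------------------
  001011000111111010

Answer: 001011000111111010 (45562)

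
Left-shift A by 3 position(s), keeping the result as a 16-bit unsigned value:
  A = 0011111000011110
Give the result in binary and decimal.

Shift left by 3: drop the top 3 bit(s), append 3 zero(s) on the right.
  0011111000011110  ->  discard [001], keep [1111000011110], append 000
= 1111000011110000

Answer: 1111000011110000 (61680)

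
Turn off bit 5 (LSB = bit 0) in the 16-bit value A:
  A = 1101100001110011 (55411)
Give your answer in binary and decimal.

Mask = ~(1 << 5) = 1111111111011111
Bit 5 of A is 1, so AND-ing with the mask clears it to 0.
  1101100001110011
& 1111111111011111
------------------
  1101100001010011

Answer: 1101100001010011 (55379)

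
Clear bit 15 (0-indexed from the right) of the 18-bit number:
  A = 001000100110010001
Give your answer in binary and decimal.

Mask = ~(1 << 15) = 110111111111111111
Bit 15 of A is 1, so AND-ing with the mask clears it to 0.
  001000100110010001
& 110111111111111111
--------------------
  000000100110010001

Answer: 000000100110010001 (2449)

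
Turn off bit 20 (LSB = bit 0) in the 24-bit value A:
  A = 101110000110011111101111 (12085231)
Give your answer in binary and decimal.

Mask = ~(1 << 20) = 111011111111111111111111
Bit 20 of A is 1, so AND-ing with the mask clears it to 0.
  101110000110011111101111
& 111011111111111111111111
--------------------------
  101010000110011111101111

Answer: 101010000110011111101111 (11036655)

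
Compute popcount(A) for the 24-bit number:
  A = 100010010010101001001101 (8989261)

100010010010101001001101
1-bits at positions (from bit 0 = LSB): 0, 2, 3, 6, 9, 11, 13, 16, 19, 23
Count = 10

Answer: 10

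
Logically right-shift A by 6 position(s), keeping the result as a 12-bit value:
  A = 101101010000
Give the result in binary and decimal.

Logical shift right by 6: drop the bottom 6 bit(s), prepend 6 zero(s) on the left.
  101101010000  ->  keep [101101], discard [010000], prepend 000000
= 000000101101

Answer: 000000101101 (45)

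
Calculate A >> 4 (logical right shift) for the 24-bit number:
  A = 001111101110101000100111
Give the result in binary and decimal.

Logical shift right by 4: drop the bottom 4 bit(s), prepend 4 zero(s) on the left.
  001111101110101000100111  ->  keep [00111110111010100010], discard [0111], prepend 0000
= 000000111110111010100010

Answer: 000000111110111010100010 (257698)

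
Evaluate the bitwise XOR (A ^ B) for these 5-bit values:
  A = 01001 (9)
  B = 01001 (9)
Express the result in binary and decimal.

Apply ^ to each column (1 where bits differ):
  01001
^ 01001
-------
  00000

Answer: 00000 (0)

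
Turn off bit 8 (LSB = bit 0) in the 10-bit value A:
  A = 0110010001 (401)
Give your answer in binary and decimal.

Mask = ~(1 << 8) = 1011111111
Bit 8 of A is 1, so AND-ing with the mask clears it to 0.
  0110010001
& 1011111111
------------
  0010010001

Answer: 0010010001 (145)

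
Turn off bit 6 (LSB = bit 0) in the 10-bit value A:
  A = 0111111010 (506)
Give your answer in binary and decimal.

Mask = ~(1 << 6) = 1110111111
Bit 6 of A is 1, so AND-ing with the mask clears it to 0.
  0111111010
& 1110111111
------------
  0110111010

Answer: 0110111010 (442)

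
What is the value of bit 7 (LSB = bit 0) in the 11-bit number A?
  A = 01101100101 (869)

Bit 7 is the 8th from the right.
  01101100101
     ^
That bit is 0.

Answer: 0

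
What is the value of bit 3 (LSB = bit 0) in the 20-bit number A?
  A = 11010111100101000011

Bit 3 is the 4th from the right.
  11010111100101000011
                  ^
That bit is 0.

Answer: 0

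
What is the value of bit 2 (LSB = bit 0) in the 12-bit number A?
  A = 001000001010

Bit 2 is the 3rd from the right.
  001000001010
           ^
That bit is 0.

Answer: 0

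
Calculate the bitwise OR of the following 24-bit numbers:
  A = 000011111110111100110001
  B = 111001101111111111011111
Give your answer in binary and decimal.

Apply | to each column (1 where either bit is 1):
  000011111110111100110001
| 111001101111111111011111
--------------------------
  111011111111111111111111

Answer: 111011111111111111111111 (15728639)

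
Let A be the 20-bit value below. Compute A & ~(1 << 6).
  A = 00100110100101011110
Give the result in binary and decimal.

Mask = ~(1 << 6) = 11111111111110111111
Bit 6 of A is 1, so AND-ing with the mask clears it to 0.
  00100110100101011110
& 11111111111110111111
----------------------
  00100110100100011110

Answer: 00100110100100011110 (157982)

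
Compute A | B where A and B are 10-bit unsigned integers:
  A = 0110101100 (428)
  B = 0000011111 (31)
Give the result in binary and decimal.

Apply | to each column (1 where either bit is 1):
  0110101100
| 0000011111
------------
  0110111111

Answer: 0110111111 (447)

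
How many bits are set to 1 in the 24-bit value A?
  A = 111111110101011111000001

111111110101011111000001
1-bits at positions (from bit 0 = LSB): 0, 6, 7, 8, 9, 10, 12, 14, 16, 17, 18, 19, 20, 21, 22, 23
Count = 16

Answer: 16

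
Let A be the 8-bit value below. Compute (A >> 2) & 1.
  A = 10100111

Bit 2 is the 3rd from the right.
  10100111
       ^
That bit is 1.

Answer: 1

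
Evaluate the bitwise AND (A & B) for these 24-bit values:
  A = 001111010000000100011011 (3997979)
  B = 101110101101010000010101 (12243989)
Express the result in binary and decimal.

Apply & to each column (1 only where both bits are 1):
  001111010000000100011011
& 101110101101010000010101
--------------------------
  001110000000000000010001

Answer: 001110000000000000010001 (3670033)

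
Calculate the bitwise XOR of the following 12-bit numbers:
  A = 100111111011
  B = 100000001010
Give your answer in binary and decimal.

Apply ^ to each column (1 where bits differ):
  100111111011
^ 100000001010
--------------
  000111110001

Answer: 000111110001 (497)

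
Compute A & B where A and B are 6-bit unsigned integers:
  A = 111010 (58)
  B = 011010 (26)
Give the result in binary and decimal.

Apply & to each column (1 only where both bits are 1):
  111010
& 011010
--------
  011010

Answer: 011010 (26)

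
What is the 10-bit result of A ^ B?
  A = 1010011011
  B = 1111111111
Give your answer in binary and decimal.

Apply ^ to each column (1 where bits differ):
  1010011011
^ 1111111111
------------
  0101100100

Answer: 0101100100 (356)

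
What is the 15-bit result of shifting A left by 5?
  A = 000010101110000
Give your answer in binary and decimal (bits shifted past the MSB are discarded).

Shift left by 5: drop the top 5 bit(s), append 5 zero(s) on the right.
  000010101110000  ->  discard [00001], keep [0101110000], append 00000
= 010111000000000

Answer: 010111000000000 (11776)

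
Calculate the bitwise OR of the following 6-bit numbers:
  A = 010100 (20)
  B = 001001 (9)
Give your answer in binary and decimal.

Apply | to each column (1 where either bit is 1):
  010100
| 001001
--------
  011101

Answer: 011101 (29)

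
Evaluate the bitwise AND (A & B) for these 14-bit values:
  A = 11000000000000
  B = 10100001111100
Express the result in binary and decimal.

Apply & to each column (1 only where both bits are 1):
  11000000000000
& 10100001111100
----------------
  10000000000000

Answer: 10000000000000 (8192)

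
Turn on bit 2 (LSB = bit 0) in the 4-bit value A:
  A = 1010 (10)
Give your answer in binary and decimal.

Mask = 1 << 2 = 0100
Bit 2 of A is 0, so OR-ing with the mask flips it to 1.
  1010
| 0100
------
  1110

Answer: 1110 (14)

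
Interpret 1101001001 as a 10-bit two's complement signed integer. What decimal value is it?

MSB is 1, so the value is negative. Find the magnitude:
1. Invert bits:  0010110110
2. Add 1:        0010110111  = 183
3. Apply sign:   -183

Answer: -183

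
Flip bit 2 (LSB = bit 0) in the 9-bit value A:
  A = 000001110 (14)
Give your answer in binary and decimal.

Mask = 1 << 2 = 000000100
Bit 2 of A is 1; XOR with the mask flips it to 0.
  000001110
^ 000000100
-----------
  000001010

Answer: 000001010 (10)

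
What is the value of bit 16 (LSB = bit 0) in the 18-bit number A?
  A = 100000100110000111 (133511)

Bit 16 is the 17th from the right.
  100000100110000111
   ^
That bit is 0.

Answer: 0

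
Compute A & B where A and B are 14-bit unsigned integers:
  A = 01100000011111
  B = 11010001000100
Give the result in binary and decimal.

Apply & to each column (1 only where both bits are 1):
  01100000011111
& 11010001000100
----------------
  01000000000100

Answer: 01000000000100 (4100)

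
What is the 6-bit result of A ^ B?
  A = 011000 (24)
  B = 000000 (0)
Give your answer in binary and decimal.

Apply ^ to each column (1 where bits differ):
  011000
^ 000000
--------
  011000

Answer: 011000 (24)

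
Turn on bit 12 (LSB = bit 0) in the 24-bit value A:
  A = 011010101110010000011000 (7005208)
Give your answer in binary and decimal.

Mask = 1 << 12 = 000000000001000000000000
Bit 12 of A is 0, so OR-ing with the mask flips it to 1.
  011010101110010000011000
| 000000000001000000000000
--------------------------
  011010101111010000011000

Answer: 011010101111010000011000 (7009304)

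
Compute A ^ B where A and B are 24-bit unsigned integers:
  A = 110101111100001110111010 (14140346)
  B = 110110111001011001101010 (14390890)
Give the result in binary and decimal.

Apply ^ to each column (1 where bits differ):
  110101111100001110111010
^ 110110111001011001101010
--------------------------
  000011000101010111010000

Answer: 000011000101010111010000 (808400)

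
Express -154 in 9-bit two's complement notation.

1. Binary of +154:  010011010
2. Invert bits:     101100101
3. Add 1:           101100110

Answer: 101100110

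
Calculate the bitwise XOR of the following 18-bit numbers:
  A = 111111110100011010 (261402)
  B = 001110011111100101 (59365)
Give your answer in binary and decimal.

Apply ^ to each column (1 where bits differ):
  111111110100011010
^ 001110011111100101
--------------------
  110001101011111111

Answer: 110001101011111111 (203519)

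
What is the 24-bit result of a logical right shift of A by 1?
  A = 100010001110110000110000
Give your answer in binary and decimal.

Logical shift right by 1: drop the bottom 1 bit(s), prepend 1 zero(s) on the left.
  100010001110110000110000  ->  keep [10001000111011000011000], discard [0], prepend 0
= 010001000111011000011000

Answer: 010001000111011000011000 (4486680)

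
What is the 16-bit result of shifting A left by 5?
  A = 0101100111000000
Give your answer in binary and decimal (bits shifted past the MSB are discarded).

Shift left by 5: drop the top 5 bit(s), append 5 zero(s) on the right.
  0101100111000000  ->  discard [01011], keep [00111000000], append 00000
= 0011100000000000

Answer: 0011100000000000 (14336)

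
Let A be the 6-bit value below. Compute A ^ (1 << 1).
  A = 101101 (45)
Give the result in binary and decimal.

Mask = 1 << 1 = 000010
Bit 1 of A is 0; XOR with the mask flips it to 1.
  101101
^ 000010
--------
  101111

Answer: 101111 (47)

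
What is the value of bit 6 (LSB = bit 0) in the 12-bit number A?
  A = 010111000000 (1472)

Bit 6 is the 7th from the right.
  010111000000
       ^
That bit is 1.

Answer: 1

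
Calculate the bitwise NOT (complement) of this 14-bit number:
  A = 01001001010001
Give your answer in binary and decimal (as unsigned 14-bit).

Flip each bit (0->1, 1->0):
  01001001010001
  10110110101110

Answer: 10110110101110 (11694)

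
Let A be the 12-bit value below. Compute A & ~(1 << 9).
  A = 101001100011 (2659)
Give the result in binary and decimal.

Mask = ~(1 << 9) = 110111111111
Bit 9 of A is 1, so AND-ing with the mask clears it to 0.
  101001100011
& 110111111111
--------------
  100001100011

Answer: 100001100011 (2147)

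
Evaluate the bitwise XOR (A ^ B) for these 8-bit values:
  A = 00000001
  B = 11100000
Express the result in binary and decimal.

Apply ^ to each column (1 where bits differ):
  00000001
^ 11100000
----------
  11100001

Answer: 11100001 (225)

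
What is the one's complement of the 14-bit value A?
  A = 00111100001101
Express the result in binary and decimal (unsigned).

Flip each bit (0->1, 1->0):
  00111100001101
  11000011110010

Answer: 11000011110010 (12530)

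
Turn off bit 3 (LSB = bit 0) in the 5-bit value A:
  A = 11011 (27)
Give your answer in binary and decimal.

Mask = ~(1 << 3) = 10111
Bit 3 of A is 1, so AND-ing with the mask clears it to 0.
  11011
& 10111
-------
  10011

Answer: 10011 (19)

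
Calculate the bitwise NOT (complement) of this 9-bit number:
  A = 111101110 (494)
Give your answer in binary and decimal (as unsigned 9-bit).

Flip each bit (0->1, 1->0):
  111101110
  000010001

Answer: 000010001 (17)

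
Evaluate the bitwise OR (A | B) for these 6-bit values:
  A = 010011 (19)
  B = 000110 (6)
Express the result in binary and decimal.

Apply | to each column (1 where either bit is 1):
  010011
| 000110
--------
  010111

Answer: 010111 (23)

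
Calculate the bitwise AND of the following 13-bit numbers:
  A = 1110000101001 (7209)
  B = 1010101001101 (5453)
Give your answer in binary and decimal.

Apply & to each column (1 only where both bits are 1):
  1110000101001
& 1010101001101
---------------
  1010000001001

Answer: 1010000001001 (5129)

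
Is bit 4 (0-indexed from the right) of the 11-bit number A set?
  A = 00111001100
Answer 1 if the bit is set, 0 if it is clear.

Bit 4 is the 5th from the right.
  00111001100
        ^
That bit is 0.

Answer: 0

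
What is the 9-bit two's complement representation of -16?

1. Binary of +16:  000010000
2. Invert bits:     111101111
3. Add 1:           111110000

Answer: 111110000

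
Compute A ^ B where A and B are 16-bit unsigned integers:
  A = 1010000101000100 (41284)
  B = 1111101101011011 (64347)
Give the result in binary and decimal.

Apply ^ to each column (1 where bits differ):
  1010000101000100
^ 1111101101011011
------------------
  0101101000011111

Answer: 0101101000011111 (23071)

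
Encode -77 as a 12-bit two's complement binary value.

1. Binary of +77:  000001001101
2. Invert bits:     111110110010
3. Add 1:           111110110011

Answer: 111110110011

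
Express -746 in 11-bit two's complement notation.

1. Binary of +746:  01011101010
2. Invert bits:     10100010101
3. Add 1:           10100010110

Answer: 10100010110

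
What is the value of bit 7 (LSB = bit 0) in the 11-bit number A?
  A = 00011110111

Bit 7 is the 8th from the right.
  00011110111
     ^
That bit is 1.

Answer: 1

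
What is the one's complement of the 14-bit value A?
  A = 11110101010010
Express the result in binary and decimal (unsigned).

Flip each bit (0->1, 1->0):
  11110101010010
  00001010101101

Answer: 00001010101101 (685)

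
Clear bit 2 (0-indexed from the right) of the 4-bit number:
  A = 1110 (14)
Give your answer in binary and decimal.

Mask = ~(1 << 2) = 1011
Bit 2 of A is 1, so AND-ing with the mask clears it to 0.
  1110
& 1011
------
  1010

Answer: 1010 (10)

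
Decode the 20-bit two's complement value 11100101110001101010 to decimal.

MSB is 1, so the value is negative. Find the magnitude:
1. Invert bits:  00011010001110010101
2. Add 1:        00011010001110010110  = 107414
3. Apply sign:   -107414

Answer: -107414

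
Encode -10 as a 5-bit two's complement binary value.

1. Binary of +10:  01010
2. Invert bits:     10101
3. Add 1:           10110

Answer: 10110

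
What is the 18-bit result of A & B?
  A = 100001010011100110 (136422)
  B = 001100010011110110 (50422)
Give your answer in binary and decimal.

Apply & to each column (1 only where both bits are 1):
  100001010011100110
& 001100010011110110
--------------------
  000000010011100110

Answer: 000000010011100110 (1254)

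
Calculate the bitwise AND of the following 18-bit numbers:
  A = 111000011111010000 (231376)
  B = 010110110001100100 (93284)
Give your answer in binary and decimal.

Apply & to each column (1 only where both bits are 1):
  111000011111010000
& 010110110001100100
--------------------
  010000010001000000

Answer: 010000010001000000 (66624)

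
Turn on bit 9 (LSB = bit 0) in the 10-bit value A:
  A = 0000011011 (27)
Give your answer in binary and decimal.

Mask = 1 << 9 = 1000000000
Bit 9 of A is 0, so OR-ing with the mask flips it to 1.
  0000011011
| 1000000000
------------
  1000011011

Answer: 1000011011 (539)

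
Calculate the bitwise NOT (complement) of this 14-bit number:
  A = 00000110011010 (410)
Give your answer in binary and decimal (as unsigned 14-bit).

Flip each bit (0->1, 1->0):
  00000110011010
  11111001100101

Answer: 11111001100101 (15973)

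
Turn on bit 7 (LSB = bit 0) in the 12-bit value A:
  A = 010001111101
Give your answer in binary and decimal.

Mask = 1 << 7 = 000010000000
Bit 7 of A is 0, so OR-ing with the mask flips it to 1.
  010001111101
| 000010000000
--------------
  010011111101

Answer: 010011111101 (1277)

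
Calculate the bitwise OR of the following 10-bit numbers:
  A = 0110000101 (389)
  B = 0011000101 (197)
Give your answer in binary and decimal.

Apply | to each column (1 where either bit is 1):
  0110000101
| 0011000101
------------
  0111000101

Answer: 0111000101 (453)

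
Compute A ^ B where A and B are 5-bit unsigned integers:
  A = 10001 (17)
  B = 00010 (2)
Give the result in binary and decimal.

Apply ^ to each column (1 where bits differ):
  10001
^ 00010
-------
  10011

Answer: 10011 (19)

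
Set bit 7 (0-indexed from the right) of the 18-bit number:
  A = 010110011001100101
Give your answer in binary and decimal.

Mask = 1 << 7 = 000000000010000000
Bit 7 of A is 0, so OR-ing with the mask flips it to 1.
  010110011001100101
| 000000000010000000
--------------------
  010110011011100101

Answer: 010110011011100101 (91877)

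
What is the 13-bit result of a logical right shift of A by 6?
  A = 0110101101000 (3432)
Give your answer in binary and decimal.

Logical shift right by 6: drop the bottom 6 bit(s), prepend 6 zero(s) on the left.
  0110101101000  ->  keep [0110101], discard [101000], prepend 000000
= 0000000110101

Answer: 0000000110101 (53)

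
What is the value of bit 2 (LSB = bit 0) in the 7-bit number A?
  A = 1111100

Bit 2 is the 3rd from the right.
  1111100
      ^
That bit is 1.

Answer: 1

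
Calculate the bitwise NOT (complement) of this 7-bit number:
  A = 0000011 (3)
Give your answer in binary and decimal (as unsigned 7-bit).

Flip each bit (0->1, 1->0):
  0000011
  1111100

Answer: 1111100 (124)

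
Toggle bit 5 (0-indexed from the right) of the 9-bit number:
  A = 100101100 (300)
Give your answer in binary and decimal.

Mask = 1 << 5 = 000100000
Bit 5 of A is 1; XOR with the mask flips it to 0.
  100101100
^ 000100000
-----------
  100001100

Answer: 100001100 (268)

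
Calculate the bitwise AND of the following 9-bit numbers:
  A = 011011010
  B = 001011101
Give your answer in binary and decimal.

Apply & to each column (1 only where both bits are 1):
  011011010
& 001011101
-----------
  001011000

Answer: 001011000 (88)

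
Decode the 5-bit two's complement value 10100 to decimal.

MSB is 1, so the value is negative. Find the magnitude:
1. Invert bits:  01011
2. Add 1:        01100  = 12
3. Apply sign:   -12

Answer: -12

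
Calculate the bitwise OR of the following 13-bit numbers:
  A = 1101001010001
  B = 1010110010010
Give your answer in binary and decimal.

Apply | to each column (1 where either bit is 1):
  1101001010001
| 1010110010010
---------------
  1111111010011

Answer: 1111111010011 (8147)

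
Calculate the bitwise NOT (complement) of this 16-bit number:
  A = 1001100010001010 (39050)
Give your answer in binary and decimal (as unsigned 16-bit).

Flip each bit (0->1, 1->0):
  1001100010001010
  0110011101110101

Answer: 0110011101110101 (26485)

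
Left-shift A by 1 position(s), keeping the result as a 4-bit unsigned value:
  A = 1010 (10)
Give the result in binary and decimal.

Shift left by 1: drop the top 1 bit(s), append 1 zero(s) on the right.
  1010  ->  discard [1], keep [010], append 0
= 0100

Answer: 0100 (4)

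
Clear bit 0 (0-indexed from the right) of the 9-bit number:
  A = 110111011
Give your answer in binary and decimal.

Mask = ~(1 << 0) = 111111110
Bit 0 of A is 1, so AND-ing with the mask clears it to 0.
  110111011
& 111111110
-----------
  110111010

Answer: 110111010 (442)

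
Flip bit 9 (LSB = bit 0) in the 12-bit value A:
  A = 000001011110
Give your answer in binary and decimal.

Mask = 1 << 9 = 001000000000
Bit 9 of A is 0; XOR with the mask flips it to 1.
  000001011110
^ 001000000000
--------------
  001001011110

Answer: 001001011110 (606)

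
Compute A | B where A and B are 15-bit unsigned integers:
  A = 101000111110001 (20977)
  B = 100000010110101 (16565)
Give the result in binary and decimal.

Apply | to each column (1 where either bit is 1):
  101000111110001
| 100000010110101
-----------------
  101000111110101

Answer: 101000111110101 (20981)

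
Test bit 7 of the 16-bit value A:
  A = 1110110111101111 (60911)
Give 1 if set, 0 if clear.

Bit 7 is the 8th from the right.
  1110110111101111
          ^
That bit is 1.

Answer: 1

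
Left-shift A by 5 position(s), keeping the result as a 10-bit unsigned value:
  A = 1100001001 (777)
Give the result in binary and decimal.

Shift left by 5: drop the top 5 bit(s), append 5 zero(s) on the right.
  1100001001  ->  discard [11000], keep [01001], append 00000
= 0100100000

Answer: 0100100000 (288)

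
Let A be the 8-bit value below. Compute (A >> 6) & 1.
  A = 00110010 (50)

Bit 6 is the 7th from the right.
  00110010
   ^
That bit is 0.

Answer: 0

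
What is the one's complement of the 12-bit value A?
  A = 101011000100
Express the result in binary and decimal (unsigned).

Flip each bit (0->1, 1->0):
  101011000100
  010100111011

Answer: 010100111011 (1339)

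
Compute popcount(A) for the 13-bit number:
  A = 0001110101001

0001110101001
1-bits at positions (from bit 0 = LSB): 0, 3, 5, 7, 8, 9
Count = 6

Answer: 6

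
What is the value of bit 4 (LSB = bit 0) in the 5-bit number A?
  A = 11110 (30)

Bit 4 is the 5th from the right.
  11110
  ^
That bit is 1.

Answer: 1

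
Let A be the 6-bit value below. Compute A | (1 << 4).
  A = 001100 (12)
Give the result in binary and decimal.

Mask = 1 << 4 = 010000
Bit 4 of A is 0, so OR-ing with the mask flips it to 1.
  001100
| 010000
--------
  011100

Answer: 011100 (28)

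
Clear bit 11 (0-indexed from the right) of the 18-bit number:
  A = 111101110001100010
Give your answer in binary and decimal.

Mask = ~(1 << 11) = 111111011111111111
Bit 11 of A is 1, so AND-ing with the mask clears it to 0.
  111101110001100010
& 111111011111111111
--------------------
  111101010001100010

Answer: 111101010001100010 (250978)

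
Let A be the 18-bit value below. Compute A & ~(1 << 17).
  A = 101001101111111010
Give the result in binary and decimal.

Mask = ~(1 << 17) = 011111111111111111
Bit 17 of A is 1, so AND-ing with the mask clears it to 0.
  101001101111111010
& 011111111111111111
--------------------
  001001101111111010

Answer: 001001101111111010 (39930)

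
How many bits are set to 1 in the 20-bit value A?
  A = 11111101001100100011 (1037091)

11111101001100100011
1-bits at positions (from bit 0 = LSB): 0, 1, 5, 8, 9, 12, 14, 15, 16, 17, 18, 19
Count = 12

Answer: 12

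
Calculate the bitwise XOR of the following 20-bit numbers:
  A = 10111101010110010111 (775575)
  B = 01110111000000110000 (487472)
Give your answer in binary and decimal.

Apply ^ to each column (1 where bits differ):
  10111101010110010111
^ 01110111000000110000
----------------------
  11001010010110100111

Answer: 11001010010110100111 (828839)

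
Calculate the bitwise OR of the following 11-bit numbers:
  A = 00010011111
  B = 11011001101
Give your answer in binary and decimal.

Apply | to each column (1 where either bit is 1):
  00010011111
| 11011001101
-------------
  11011011111

Answer: 11011011111 (1759)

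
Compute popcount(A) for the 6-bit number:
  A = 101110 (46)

101110
1-bits at positions (from bit 0 = LSB): 1, 2, 3, 5
Count = 4

Answer: 4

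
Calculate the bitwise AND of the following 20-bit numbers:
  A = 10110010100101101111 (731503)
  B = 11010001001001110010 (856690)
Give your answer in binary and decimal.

Apply & to each column (1 only where both bits are 1):
  10110010100101101111
& 11010001001001110010
----------------------
  10010000000001100010

Answer: 10010000000001100010 (589922)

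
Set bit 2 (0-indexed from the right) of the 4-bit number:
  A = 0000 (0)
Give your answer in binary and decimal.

Mask = 1 << 2 = 0100
Bit 2 of A is 0, so OR-ing with the mask flips it to 1.
  0000
| 0100
------
  0100

Answer: 0100 (4)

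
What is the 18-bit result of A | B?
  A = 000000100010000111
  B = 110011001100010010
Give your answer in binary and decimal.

Apply | to each column (1 where either bit is 1):
  000000100010000111
| 110011001100010010
--------------------
  110011101110010111

Answer: 110011101110010111 (211863)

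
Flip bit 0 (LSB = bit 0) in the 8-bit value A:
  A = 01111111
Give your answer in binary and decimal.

Mask = 1 << 0 = 00000001
Bit 0 of A is 1; XOR with the mask flips it to 0.
  01111111
^ 00000001
----------
  01111110

Answer: 01111110 (126)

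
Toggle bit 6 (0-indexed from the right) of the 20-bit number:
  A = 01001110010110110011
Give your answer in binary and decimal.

Mask = 1 << 6 = 00000000000001000000
Bit 6 of A is 0; XOR with the mask flips it to 1.
  01001110010110110011
^ 00000000000001000000
----------------------
  01001110010111110011

Answer: 01001110010111110011 (321011)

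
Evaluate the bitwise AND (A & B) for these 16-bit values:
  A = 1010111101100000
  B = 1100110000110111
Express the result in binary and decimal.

Apply & to each column (1 only where both bits are 1):
  1010111101100000
& 1100110000110111
------------------
  1000110000100000

Answer: 1000110000100000 (35872)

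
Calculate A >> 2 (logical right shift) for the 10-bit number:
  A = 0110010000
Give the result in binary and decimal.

Logical shift right by 2: drop the bottom 2 bit(s), prepend 2 zero(s) on the left.
  0110010000  ->  keep [01100100], discard [00], prepend 00
= 0001100100

Answer: 0001100100 (100)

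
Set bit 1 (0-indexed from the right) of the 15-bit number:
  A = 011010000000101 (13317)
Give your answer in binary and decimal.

Mask = 1 << 1 = 000000000000010
Bit 1 of A is 0, so OR-ing with the mask flips it to 1.
  011010000000101
| 000000000000010
-----------------
  011010000000111

Answer: 011010000000111 (13319)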